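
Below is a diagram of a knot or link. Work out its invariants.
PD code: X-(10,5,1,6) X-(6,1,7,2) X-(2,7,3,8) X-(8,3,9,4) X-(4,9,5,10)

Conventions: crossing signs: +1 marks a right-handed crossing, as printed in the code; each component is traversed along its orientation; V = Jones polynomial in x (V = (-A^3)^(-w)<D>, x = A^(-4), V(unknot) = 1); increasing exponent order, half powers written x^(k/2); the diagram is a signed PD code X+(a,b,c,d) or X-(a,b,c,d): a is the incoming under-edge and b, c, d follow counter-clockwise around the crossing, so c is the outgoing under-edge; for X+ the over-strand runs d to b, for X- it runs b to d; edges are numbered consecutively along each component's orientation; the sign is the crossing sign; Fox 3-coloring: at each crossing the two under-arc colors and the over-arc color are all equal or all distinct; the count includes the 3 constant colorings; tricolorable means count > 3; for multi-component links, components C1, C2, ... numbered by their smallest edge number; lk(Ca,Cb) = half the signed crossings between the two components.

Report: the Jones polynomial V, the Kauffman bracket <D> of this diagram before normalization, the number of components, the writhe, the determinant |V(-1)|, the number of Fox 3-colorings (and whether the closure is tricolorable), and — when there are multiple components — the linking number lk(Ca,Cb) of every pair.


Jones polynomial: V(x) = -x^-7 + x^-6 - x^-5 + x^-4 + x^-2
<D> = -A^-7 - A + A^5 - A^9 + A^13; writhe -5
components 1, writhe -5 (5 crossings)
3-colorings: 3 of 3^5, det 5 — not tricolorable
note: det 5 = |V(-1)|; not divisible by 3, so not tricolorable


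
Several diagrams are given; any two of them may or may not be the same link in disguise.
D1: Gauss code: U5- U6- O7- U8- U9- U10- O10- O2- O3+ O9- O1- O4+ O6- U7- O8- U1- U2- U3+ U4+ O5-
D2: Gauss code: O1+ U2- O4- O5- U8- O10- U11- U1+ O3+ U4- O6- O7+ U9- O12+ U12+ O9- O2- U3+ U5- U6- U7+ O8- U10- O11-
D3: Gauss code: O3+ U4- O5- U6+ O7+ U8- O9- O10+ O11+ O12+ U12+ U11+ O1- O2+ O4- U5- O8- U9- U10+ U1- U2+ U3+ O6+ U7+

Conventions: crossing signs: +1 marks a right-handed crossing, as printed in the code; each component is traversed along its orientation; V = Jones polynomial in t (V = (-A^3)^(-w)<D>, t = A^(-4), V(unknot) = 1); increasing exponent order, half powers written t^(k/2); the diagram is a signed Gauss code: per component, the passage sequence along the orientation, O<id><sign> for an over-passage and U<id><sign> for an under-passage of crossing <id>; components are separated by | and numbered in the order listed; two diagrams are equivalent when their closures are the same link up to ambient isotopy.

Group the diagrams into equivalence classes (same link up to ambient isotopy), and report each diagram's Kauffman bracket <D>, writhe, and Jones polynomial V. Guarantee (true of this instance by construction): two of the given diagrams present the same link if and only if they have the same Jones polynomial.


classes: {D1} | {D2} | {D3}
V(D1) = -t^-4 + t^-3 + t^-1  [10 crossings, <D> = A^-14 + A^-6 - A^-2, w = -6]
V(D2) = -t^-6 + t^-5 - t^-4 + 2t^-3 - t^-2 + t^-1  (w -4, c 12, <D> = A^-8 - A^-4 + 2 - A^4 + A^8 - A^12)
V(D3) = -t^-3 + 2t^-2 - 2t^-1 + 3 - 2t + 2t^2 - t^3  [12 crossings, <D> = -A^-6 + 2A^-2 - 2A^2 + 3A^6 - 2A^10 + 2A^14 - A^18, w = +2]
note: 3 classes among 3 diagrams; unequal V(t) rules out equality


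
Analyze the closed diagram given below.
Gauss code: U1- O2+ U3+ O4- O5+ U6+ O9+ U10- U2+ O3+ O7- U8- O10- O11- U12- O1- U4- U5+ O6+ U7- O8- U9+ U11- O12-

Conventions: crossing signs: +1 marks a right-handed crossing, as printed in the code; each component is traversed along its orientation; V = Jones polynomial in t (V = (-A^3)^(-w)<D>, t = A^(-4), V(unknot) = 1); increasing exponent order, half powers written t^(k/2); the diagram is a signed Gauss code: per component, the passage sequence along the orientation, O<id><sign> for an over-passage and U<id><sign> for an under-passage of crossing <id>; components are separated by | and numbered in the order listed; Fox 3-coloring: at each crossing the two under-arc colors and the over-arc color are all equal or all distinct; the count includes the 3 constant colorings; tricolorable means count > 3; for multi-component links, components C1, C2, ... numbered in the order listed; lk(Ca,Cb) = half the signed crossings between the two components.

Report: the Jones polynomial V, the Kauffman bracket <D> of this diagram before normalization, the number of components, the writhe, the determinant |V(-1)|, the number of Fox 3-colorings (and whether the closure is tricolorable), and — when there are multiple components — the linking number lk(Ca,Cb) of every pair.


Jones polynomial: V(t) = -t^-6 + 2t^-5 - 4t^-4 + 5t^-3 - 4t^-2 + 5t^-1 - 3 + 2t - t^2
<D> = -A^-14 + 2A^-10 - 3A^-6 + 5A^-2 - 4A^2 + 5A^6 - 4A^10 + 2A^14 - A^18; writhe -2
components 1, writhe -2 (12 crossings)
3-colorings: 9 of 3^12, det 27 — tricolorable
note: w = -2 (over 12 crossings) is diagram-only; (-A^3)^(2) removes it from V


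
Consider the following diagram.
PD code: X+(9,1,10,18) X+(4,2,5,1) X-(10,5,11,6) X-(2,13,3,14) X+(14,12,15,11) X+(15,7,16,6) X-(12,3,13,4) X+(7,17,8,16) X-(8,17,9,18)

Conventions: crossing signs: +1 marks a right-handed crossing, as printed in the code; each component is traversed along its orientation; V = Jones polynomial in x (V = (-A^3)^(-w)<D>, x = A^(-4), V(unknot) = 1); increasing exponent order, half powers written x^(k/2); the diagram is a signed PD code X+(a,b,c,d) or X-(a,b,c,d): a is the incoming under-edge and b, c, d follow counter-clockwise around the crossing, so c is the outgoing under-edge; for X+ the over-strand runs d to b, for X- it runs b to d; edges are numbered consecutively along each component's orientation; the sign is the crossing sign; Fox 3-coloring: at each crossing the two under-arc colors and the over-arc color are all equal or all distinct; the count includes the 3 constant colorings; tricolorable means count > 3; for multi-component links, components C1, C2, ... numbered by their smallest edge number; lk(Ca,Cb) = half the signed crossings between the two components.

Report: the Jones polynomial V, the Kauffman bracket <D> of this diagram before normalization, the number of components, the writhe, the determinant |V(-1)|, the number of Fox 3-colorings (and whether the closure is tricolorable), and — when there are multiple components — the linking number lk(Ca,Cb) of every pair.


V = x^-2 - x^-1 + 2 - 2x + x^2 - x^3 + x^4
<D> = -A^-13 + A^-9 - A^-5 + 2A^-1 - 2A^3 + A^7 - A^11 (w = +1)
1 component over 9 crossings, w = +1
9 Fox colorings among 3^9, |V(-1)| = 9: tricolorable
why: V spans 6 powers of x: at least 6 crossings in any diagram


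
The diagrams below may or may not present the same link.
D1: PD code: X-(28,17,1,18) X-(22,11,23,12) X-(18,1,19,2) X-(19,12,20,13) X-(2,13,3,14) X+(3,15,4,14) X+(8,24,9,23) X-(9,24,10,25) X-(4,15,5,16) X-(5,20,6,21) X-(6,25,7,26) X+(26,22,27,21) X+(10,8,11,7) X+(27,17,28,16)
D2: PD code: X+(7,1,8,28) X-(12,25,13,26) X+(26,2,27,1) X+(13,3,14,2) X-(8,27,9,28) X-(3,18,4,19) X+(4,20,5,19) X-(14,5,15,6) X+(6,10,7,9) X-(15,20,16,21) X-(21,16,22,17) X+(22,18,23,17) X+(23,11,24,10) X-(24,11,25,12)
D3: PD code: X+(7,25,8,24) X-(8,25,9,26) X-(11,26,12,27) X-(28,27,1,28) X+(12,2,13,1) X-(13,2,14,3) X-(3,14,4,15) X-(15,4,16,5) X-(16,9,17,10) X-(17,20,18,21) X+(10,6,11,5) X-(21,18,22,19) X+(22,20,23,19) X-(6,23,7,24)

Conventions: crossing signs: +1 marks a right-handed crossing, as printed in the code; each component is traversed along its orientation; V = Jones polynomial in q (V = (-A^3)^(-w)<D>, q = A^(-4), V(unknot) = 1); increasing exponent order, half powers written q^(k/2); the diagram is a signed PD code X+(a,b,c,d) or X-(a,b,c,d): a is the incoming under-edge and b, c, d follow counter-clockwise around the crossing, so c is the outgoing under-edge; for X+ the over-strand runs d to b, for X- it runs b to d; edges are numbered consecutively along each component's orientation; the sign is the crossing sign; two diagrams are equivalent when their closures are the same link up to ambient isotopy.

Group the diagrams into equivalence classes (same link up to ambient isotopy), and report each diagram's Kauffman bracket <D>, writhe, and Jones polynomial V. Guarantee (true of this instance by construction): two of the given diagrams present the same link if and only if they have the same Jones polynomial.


classes: {D1, D3} | {D2}
V(D1) = -q^-6 + q^-5 - q^-4 + 2q^-3 - q^-2 + q^-1  [14 crossings, <D> = A^-8 - A^-4 + 2 - A^4 + A^8 - A^12, w = -4]
V(D2) = 1  (w 0, c 14, <D> = 1)
V(D3) = -q^-6 + q^-5 - q^-4 + 2q^-3 - q^-2 + q^-1  (w -6, c 14, <D> = A^-14 - A^-10 + 2A^-6 - A^-2 + A^2 - A^6)
insight: 2 classes among 3 diagrams; unequal V(q) rules out equality


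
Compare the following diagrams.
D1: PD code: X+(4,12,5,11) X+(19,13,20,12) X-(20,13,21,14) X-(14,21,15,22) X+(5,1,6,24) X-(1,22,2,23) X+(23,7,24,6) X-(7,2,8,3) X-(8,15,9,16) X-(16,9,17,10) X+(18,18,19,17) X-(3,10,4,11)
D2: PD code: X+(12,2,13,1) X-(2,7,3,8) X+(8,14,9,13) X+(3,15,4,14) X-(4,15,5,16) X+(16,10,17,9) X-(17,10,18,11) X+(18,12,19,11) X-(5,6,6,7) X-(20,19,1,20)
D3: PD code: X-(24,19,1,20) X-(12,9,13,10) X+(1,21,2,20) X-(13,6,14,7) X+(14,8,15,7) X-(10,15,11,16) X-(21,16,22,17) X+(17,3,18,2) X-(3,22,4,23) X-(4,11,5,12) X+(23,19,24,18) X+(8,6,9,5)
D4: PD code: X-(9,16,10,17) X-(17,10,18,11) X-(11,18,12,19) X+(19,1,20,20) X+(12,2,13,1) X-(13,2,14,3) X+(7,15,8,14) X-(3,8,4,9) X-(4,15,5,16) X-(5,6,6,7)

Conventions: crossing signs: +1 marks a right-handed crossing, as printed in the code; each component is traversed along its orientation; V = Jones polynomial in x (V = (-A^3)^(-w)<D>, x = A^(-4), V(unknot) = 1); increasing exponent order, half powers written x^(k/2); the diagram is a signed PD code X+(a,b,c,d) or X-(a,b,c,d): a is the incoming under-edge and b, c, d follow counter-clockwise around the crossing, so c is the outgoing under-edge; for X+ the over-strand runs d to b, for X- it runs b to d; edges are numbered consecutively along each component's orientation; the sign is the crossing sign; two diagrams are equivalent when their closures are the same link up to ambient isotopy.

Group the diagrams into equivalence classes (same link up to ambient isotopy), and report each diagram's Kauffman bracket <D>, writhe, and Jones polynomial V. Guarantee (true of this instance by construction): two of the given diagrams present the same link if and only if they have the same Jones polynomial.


equivalence classes: {D1, D3} | {D2} | {D4}
D1 (bracket A^-10 - A^-6 + 2A^-2 - 3A^2 + 3A^6 - 2A^10 + 2A^14 - A^18; 12 crossings at w = -2): V = -x^-6 + 2x^-5 - 2x^-4 + 3x^-3 - 3x^-2 + 2x^-1 - 1 + x
V(D2) = x + x^3 - x^4  (w 0, c 10, <D> = -A^-16 + A^-12 + A^-4)
V(D3) = -x^-6 + 2x^-5 - 2x^-4 + 3x^-3 - 3x^-2 + 2x^-1 - 1 + x  (w -2, c 12, <D> = A^-10 - A^-6 + 2A^-2 - 3A^2 + 3A^6 - 2A^10 + 2A^14 - A^18)
V(D4) = -x^-4 + x^-3 + x^-1  (w -4, c 10, <D> = A^-8 + 1 - A^4)
key observation: V(x) takes 3 values over 4 diagrams, fixing the grouping


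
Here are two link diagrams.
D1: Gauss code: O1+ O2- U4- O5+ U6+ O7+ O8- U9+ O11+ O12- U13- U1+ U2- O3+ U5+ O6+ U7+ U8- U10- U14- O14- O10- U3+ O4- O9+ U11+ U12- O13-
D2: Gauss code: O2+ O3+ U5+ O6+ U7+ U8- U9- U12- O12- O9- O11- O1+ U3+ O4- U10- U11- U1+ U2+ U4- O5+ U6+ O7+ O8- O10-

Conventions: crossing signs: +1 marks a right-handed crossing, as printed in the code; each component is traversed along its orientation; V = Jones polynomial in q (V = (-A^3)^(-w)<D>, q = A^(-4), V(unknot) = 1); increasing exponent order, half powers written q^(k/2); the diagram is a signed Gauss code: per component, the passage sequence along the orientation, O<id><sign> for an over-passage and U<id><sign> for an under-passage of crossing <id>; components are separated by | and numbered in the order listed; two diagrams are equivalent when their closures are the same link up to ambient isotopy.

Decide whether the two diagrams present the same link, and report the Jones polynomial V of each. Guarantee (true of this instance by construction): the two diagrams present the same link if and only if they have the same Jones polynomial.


equivalent: yes
V(D1) = q + q^3 - q^4  (w 0, c 14, <D> = -A^-16 + A^-12 + A^-4)
V(D2) = q + q^3 - q^4  (w 0, c 12, <D> = -A^-16 + A^-12 + A^-4)
why: one V(q) for all 2 diagrams — one class (guaranteed)


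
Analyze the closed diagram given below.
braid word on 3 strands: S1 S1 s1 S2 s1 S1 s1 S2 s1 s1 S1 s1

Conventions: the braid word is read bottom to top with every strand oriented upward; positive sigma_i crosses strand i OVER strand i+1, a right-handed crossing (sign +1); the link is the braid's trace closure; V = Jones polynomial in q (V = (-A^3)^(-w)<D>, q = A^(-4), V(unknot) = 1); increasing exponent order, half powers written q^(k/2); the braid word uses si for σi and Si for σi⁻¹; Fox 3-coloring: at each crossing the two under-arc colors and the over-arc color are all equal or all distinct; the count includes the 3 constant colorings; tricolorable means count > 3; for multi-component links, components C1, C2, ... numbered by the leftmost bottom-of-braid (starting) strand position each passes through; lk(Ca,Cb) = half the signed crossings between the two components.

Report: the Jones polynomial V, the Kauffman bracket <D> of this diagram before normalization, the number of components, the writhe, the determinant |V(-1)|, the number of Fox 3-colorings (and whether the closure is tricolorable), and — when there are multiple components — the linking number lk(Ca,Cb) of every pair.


Jones polynomial: V(q) = q^-2 - q^-1 + 1 - q + q^2
<D> = A^-8 - A^-4 + 1 - A^4 + A^8; writhe 0
components 1, writhe 0 (12 crossings)
3-colorings: 3 of 3^12, det 5 — not tricolorable
note: free reduction leaves σ1⁻¹ σ2⁻¹ σ1 σ2⁻¹ σ1 σ1 of the original 12 letters


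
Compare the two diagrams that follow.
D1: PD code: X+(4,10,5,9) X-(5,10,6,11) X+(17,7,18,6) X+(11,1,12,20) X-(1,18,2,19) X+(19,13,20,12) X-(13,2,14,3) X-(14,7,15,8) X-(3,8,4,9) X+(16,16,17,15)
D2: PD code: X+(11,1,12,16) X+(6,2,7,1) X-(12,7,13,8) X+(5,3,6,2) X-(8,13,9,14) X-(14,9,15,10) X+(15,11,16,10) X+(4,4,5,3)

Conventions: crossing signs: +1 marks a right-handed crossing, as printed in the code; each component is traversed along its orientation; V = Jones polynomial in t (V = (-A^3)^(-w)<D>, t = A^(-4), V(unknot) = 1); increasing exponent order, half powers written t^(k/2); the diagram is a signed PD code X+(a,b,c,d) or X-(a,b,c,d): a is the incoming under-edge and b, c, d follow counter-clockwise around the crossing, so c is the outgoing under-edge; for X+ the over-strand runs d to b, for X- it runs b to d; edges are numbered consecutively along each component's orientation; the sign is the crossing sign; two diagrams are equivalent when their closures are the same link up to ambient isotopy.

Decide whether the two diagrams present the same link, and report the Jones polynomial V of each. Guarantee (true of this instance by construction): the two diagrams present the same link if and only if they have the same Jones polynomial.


equivalent: no
D1 (bracket A^-8 - A^-4 + 1 - A^4 + A^8; 10 crossings at w = 0): V = t^-2 - t^-1 + 1 - t + t^2
V(D2) = 1  (w +2, c 8, <D> = A^6)
key observation: 2 classes among 2 diagrams; unequal V(t) rules out equality


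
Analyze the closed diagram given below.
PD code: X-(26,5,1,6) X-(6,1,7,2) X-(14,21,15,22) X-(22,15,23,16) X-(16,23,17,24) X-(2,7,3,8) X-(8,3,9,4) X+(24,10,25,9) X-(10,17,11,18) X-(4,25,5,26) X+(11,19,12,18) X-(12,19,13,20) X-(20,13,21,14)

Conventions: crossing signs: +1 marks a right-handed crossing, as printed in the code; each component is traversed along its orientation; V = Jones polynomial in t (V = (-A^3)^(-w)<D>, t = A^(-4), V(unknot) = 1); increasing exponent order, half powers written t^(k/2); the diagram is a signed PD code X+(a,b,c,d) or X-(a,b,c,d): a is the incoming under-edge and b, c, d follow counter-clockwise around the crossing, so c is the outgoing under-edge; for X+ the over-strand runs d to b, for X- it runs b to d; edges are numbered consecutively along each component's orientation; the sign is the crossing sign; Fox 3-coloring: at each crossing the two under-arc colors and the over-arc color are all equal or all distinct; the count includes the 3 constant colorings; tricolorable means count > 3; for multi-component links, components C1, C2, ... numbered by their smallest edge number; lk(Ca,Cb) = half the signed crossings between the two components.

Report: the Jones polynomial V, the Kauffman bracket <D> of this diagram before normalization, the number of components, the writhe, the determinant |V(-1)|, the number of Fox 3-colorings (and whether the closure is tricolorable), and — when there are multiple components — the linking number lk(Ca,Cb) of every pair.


V = t^-14 - 2t^-13 + 3t^-12 - 4t^-11 + 3t^-10 - 4t^-9 + 3t^-8 - 2t^-7 + 2t^-6 + t^-4
<D> = -A^-11 - 2A^-3 + 2A - 3A^5 + 4A^9 - 3A^13 + 4A^17 - 3A^21 + 2A^25 - A^29 (w = -9)
1 component over 13 crossings, w = -9
3 Fox colorings among 3^13, |V(-1)| = 25: not tricolorable
why: the span of V is 10, forcing >= 10 crossings in any diagram


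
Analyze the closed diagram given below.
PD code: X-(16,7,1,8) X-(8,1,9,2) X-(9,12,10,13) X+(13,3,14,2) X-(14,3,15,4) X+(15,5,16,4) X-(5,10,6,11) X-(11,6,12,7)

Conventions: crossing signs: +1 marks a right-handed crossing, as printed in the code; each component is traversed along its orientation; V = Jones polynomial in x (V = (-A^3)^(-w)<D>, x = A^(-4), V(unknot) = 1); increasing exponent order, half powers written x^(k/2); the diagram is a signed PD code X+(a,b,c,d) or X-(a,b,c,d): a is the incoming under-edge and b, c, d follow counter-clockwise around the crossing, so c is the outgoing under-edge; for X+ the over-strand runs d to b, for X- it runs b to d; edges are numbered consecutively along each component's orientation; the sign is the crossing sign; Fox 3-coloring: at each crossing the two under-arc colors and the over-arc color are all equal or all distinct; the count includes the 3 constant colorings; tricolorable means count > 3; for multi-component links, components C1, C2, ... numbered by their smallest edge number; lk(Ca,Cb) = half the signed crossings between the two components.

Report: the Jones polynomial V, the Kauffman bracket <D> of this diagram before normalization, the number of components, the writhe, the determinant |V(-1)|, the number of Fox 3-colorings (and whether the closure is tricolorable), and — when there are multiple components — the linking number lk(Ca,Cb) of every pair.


Jones polynomial: V(x) = -x^-6 + x^-5 - x^-4 + 2x^-3 - x^-2 + x^-1
<D> = A^-8 - A^-4 + 2 - A^4 + A^8 - A^12; writhe -4
components 1, writhe -4 (8 crossings)
3-colorings: 3 of 3^8, det 7 — not tricolorable
note: V spans 5 powers of x: at least 5 crossings in any diagram


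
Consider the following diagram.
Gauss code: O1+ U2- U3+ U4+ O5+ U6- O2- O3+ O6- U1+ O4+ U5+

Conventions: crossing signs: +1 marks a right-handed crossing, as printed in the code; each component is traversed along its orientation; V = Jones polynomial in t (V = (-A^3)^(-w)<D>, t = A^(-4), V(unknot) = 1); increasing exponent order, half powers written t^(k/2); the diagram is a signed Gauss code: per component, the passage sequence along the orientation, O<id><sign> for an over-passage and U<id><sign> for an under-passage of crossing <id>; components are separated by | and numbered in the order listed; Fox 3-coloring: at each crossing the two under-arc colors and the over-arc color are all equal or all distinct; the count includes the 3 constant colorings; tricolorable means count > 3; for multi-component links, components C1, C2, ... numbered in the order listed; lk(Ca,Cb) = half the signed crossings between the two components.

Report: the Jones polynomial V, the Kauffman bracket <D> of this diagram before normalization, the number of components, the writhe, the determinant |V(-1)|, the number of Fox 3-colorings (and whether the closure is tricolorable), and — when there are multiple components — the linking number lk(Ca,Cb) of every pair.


V(t) = t + t^3 - t^4
bracket: -A^-10 + A^-6 + A^2, w = +2
1 component, writhe +2, over 6 crossings
det 3, colorings 9 of 3^6 — tricolorable
observation: V spans 3 powers of t: at least 3 crossings in any diagram


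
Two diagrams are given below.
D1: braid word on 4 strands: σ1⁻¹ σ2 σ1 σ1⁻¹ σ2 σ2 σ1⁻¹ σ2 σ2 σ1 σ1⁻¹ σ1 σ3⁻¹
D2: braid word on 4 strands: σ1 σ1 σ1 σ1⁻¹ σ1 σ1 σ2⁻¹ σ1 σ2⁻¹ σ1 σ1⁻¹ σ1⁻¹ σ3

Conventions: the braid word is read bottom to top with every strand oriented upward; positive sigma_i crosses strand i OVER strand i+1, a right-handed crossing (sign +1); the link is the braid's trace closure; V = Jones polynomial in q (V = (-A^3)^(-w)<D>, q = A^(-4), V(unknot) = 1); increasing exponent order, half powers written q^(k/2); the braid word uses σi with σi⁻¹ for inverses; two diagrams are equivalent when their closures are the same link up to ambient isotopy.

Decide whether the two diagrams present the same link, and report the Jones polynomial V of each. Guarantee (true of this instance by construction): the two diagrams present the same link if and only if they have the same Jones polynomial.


same link: no
V(D1) = q^2 + q^4 - q^5 + q^6 - q^7  [13 crossings, <D> = A^-19 - A^-15 + A^-11 - A^-7 - A, w = +3]
D2 (bracket -A^-11 + 2A^-7 - 2A^-3 + 2A - 2A^5 + A^9 - A^13; 13 crossings at w = +3): V = q^-1 - 1 + 2q - 2q^2 + 2q^3 - 2q^4 + q^5
note: V(q) takes 2 values over 2 diagrams, fixing the grouping


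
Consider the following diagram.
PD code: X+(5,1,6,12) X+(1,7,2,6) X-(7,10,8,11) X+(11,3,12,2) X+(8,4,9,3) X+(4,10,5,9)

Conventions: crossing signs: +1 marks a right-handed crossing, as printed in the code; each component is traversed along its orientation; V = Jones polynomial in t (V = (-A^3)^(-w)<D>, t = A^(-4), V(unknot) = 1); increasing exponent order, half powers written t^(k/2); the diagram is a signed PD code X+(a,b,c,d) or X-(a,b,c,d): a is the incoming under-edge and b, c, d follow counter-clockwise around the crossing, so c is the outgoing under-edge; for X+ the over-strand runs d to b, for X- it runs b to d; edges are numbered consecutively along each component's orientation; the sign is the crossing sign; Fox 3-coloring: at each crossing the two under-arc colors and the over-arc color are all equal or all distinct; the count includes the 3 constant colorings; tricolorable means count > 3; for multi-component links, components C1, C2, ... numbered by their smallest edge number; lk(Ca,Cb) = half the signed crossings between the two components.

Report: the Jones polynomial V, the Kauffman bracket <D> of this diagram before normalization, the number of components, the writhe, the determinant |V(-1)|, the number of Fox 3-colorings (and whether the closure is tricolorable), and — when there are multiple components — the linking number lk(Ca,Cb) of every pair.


Jones polynomial: V(t) = t - t^2 + 2t^3 - t^4 + t^5 - t^6
<D> = -A^-12 + A^-8 - A^-4 + 2 - A^4 + A^8; writhe +4
components 1, writhe +4 (6 crossings)
3-colorings: 3 of 3^6, det 7 — not tricolorable
note: V spans 5 powers of t: at least 5 crossings in any diagram


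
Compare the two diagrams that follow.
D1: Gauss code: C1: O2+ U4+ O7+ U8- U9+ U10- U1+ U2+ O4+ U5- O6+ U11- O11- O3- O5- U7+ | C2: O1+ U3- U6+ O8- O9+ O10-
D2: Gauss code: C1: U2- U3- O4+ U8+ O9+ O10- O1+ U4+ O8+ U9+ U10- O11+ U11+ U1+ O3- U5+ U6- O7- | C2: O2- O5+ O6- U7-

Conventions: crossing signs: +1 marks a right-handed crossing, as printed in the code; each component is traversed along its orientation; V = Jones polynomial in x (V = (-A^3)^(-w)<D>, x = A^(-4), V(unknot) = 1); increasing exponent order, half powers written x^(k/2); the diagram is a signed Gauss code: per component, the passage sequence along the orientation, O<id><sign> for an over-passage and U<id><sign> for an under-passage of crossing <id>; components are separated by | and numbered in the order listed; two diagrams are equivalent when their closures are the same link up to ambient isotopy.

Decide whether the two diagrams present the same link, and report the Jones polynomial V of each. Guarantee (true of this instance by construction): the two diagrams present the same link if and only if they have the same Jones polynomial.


equivalent: no
D1 (bracket -A^-15 + A^-7 + A^-3 + A; 11 crossings at w = +1): V = -x^(1/2) - x^(3/2) - x^(5/2) + x^(9/2)
V(D2) = -x^(-3/2) - 2x^(1/2) + x^(3/2) - x^(5/2) + x^(7/2)  [11 crossings, <D> = -A^-11 + A^-7 - A^-3 + 2A + A^9, w = +1]
observation: 2 classes among 2 diagrams; unequal V(x) rules out equality


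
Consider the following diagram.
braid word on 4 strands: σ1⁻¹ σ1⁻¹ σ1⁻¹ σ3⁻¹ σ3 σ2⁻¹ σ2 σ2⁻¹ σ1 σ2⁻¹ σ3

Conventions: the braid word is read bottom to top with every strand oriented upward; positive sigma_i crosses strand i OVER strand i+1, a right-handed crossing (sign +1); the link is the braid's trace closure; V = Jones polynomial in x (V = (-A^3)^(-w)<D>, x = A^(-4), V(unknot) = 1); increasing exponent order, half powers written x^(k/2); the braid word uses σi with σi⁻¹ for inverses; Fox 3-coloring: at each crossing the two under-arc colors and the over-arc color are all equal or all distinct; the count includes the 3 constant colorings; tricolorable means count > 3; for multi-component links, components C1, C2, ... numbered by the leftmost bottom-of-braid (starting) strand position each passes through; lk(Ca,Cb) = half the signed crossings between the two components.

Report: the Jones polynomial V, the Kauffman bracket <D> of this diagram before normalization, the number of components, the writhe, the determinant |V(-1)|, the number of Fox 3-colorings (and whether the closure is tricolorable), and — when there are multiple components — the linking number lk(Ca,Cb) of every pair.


V = -x^-6 + x^-5 - x^-4 + 2x^-3 - x^-2 + x^-1
<D> = -A^-5 + A^-1 - 2A^3 + A^7 - A^11 + A^15 (w = -3)
1 component over 11 crossings, w = -3
3 Fox colorings among 3^11, |V(-1)| = 7: not tricolorable
why: w = -3 (over 11 crossings) is diagram-only; (-A^3)^(3) removes it from V


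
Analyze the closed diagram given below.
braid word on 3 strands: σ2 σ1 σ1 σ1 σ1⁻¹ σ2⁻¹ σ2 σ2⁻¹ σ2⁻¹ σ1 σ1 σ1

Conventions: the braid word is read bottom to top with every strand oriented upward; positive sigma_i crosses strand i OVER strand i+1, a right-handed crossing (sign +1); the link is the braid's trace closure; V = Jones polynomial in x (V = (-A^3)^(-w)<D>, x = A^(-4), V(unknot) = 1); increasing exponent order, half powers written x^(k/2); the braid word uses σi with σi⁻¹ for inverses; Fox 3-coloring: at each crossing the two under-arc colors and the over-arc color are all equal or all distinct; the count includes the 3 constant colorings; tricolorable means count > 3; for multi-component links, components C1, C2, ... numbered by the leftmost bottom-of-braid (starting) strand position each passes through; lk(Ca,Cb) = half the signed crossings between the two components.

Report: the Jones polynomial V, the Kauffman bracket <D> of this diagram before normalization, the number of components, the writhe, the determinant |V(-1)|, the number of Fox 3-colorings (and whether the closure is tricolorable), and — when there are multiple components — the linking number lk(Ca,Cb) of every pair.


Jones polynomial: V(x) = x - x^2 + 2x^3 - x^4 + x^5 - x^6
<D> = -A^-12 + A^-8 - A^-4 + 2 - A^4 + A^8; writhe +4
components 1, writhe +4 (12 crossings)
3-colorings: 3 of 3^12, det 7 — not tricolorable
note: w = +4 shifts under R1 moves; the (-A^3)^(-4) factor cancels that in V


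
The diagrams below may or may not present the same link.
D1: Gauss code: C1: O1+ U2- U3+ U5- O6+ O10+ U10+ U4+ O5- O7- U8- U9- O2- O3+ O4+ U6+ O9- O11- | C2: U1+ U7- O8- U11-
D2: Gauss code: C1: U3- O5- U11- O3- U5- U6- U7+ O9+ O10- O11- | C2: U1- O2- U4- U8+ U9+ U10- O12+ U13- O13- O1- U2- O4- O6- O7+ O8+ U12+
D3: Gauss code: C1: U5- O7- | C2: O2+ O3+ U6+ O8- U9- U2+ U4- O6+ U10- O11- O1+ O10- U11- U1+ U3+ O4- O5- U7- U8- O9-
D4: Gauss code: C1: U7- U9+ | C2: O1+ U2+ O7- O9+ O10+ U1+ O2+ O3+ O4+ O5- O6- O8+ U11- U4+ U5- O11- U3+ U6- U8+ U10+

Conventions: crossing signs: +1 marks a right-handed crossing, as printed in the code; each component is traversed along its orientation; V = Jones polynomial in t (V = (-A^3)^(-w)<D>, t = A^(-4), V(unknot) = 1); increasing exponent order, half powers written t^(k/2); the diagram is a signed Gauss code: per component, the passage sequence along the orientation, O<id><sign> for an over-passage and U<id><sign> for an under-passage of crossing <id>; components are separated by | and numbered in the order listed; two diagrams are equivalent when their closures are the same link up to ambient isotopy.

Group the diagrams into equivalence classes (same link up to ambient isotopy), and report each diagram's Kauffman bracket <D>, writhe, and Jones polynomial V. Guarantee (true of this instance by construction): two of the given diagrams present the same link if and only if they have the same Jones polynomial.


equivalence classes: {D1, D3} | {D2} | {D4}
D1 (bracket A^-9 - A^-5 + 2A^-1 - 2A^3 + 2A^7 - A^11 + A^15; 11 crossings at w = -1): V = -t^(-9/2) + t^(-7/2) - 2t^(-5/2) + 2t^(-3/2) - 2t^(-1/2) + t^(1/2) - t^(3/2)
V(D2) = t^(-9/2) - t^(-5/2) - t^(-3/2) - t^(-1/2)  (w -5, c 13, <D> = A^-13 + A^-9 + A^-5 - A^3)
V(D3) = -t^(-9/2) + t^(-7/2) - 2t^(-5/2) + 2t^(-3/2) - 2t^(-1/2) + t^(1/2) - t^(3/2)  (w -3, c 11, <D> = A^-15 - A^-11 + 2A^-7 - 2A^-3 + 2A - A^5 + A^9)
D4 (bracket -A^-9 + A^-1 + A^3 + A^7; 11 crossings at w = +3): V = -t^(1/2) - t^(3/2) - t^(5/2) + t^(9/2)
observation: V(t) takes 3 values over 4 diagrams, fixing the grouping


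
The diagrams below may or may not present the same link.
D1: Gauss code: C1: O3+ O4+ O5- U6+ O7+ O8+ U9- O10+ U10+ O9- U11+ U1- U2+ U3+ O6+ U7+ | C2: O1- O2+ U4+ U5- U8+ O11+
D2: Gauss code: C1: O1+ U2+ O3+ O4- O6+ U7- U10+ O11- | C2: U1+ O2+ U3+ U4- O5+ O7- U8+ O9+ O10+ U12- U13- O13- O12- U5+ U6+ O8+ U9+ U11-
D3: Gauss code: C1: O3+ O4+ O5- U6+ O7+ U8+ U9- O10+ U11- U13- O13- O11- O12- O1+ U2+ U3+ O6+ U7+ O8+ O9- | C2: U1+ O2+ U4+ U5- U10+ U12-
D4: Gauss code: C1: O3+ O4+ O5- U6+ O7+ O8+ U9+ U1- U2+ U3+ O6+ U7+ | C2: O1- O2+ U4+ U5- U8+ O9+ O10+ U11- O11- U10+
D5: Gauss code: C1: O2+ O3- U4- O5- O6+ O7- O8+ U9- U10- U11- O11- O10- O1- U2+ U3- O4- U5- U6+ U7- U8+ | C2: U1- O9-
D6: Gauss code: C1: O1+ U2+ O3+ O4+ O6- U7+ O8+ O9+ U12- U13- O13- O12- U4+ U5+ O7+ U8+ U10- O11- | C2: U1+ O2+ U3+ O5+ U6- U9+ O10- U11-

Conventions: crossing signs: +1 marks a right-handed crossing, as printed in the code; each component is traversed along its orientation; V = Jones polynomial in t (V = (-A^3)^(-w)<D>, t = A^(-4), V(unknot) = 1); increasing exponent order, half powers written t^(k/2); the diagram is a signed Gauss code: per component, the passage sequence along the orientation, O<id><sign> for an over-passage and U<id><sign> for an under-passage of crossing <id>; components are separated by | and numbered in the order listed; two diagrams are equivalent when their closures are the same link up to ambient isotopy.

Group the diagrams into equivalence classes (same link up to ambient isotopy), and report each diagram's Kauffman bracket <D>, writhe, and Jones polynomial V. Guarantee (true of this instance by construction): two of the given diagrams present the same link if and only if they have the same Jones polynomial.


grouping into links: {D1, D2, D3, D4, D6} | {D5}
V(D1) = -t^(3/2) - 2t^(7/2) + t^(9/2) - t^(11/2) + t^(13/2)  (w +5, c 11, <D> = -A^-11 + A^-7 - A^-3 + 2A + A^9)
V(D2) = -t^(3/2) - 2t^(7/2) + t^(9/2) - t^(11/2) + t^(13/2)  (w +3, c 13, <D> = -A^-17 + A^-13 - A^-9 + 2A^-5 + A^3)
V(D3) = -t^(3/2) - 2t^(7/2) + t^(9/2) - t^(11/2) + t^(13/2)  (w +3, c 13, <D> = -A^-17 + A^-13 - A^-9 + 2A^-5 + A^3)
D4 (bracket -A^-11 + A^-7 - A^-3 + 2A + A^9; 11 crossings at w = +5): V = -t^(3/2) - 2t^(7/2) + t^(9/2) - t^(11/2) + t^(13/2)
V(D5) = -t^(-5/2) - t^(-1/2)  [11 crossings, <D> = A^-13 + A^-5, w = -5]
D6 (bracket -A^-17 + A^-13 - A^-9 + 2A^-5 + A^3; 13 crossings at w = +3): V = -t^(3/2) - 2t^(7/2) + t^(9/2) - t^(11/2) + t^(13/2)
why: comparing 6 Jones polynomials yields 2 groups


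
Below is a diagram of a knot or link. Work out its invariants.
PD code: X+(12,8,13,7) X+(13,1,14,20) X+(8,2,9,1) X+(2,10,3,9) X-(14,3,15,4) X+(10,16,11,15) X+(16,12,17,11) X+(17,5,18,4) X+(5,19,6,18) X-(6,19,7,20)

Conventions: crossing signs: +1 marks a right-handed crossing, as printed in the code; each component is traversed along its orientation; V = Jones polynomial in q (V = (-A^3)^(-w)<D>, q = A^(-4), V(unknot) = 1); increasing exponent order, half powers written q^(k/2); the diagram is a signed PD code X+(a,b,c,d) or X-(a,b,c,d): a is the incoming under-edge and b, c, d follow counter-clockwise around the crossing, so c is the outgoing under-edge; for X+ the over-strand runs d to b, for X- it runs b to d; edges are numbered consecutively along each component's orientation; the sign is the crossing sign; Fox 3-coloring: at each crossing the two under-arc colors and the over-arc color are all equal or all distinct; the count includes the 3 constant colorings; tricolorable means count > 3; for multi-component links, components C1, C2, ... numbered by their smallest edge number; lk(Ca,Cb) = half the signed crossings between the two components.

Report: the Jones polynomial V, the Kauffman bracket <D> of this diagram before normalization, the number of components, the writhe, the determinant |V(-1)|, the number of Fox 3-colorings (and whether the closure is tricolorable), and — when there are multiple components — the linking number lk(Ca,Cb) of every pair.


Jones polynomial: V(q) = q^2 + 2q^4 - 2q^5 + q^6 - 2q^7 + q^8
<D> = A^-14 - 2A^-10 + A^-6 - 2A^-2 + 2A^2 + A^10; writhe +6
components 1, writhe +6 (10 crossings)
3-colorings: 27 of 3^10, det 9 — tricolorable
note: the span of V is 6, forcing >= 6 crossings in any diagram


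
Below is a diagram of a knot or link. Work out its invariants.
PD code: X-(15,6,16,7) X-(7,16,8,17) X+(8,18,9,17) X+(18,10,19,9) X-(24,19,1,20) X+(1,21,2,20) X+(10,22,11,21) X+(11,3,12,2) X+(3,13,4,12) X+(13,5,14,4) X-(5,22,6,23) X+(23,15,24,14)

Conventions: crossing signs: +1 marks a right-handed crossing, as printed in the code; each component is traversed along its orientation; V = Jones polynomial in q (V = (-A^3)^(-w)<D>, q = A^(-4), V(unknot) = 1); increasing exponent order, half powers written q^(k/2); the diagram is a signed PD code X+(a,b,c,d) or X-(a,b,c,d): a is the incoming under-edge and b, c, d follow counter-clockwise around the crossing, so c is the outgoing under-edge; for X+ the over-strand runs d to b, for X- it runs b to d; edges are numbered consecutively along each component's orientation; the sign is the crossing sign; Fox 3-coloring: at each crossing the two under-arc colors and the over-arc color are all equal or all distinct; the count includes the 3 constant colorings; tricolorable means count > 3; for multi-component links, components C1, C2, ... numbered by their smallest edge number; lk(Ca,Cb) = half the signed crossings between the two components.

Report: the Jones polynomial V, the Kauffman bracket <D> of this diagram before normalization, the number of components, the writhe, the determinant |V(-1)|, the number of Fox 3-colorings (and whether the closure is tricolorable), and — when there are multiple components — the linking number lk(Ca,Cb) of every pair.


V = q + q^3 - q^4
<D> = -A^-4 + 1 + A^8 (w = +4)
1 component over 12 crossings, w = +4
9 Fox colorings among 3^12, |V(-1)| = 3: tricolorable
why: the span of V is 3, forcing >= 3 crossings in any diagram


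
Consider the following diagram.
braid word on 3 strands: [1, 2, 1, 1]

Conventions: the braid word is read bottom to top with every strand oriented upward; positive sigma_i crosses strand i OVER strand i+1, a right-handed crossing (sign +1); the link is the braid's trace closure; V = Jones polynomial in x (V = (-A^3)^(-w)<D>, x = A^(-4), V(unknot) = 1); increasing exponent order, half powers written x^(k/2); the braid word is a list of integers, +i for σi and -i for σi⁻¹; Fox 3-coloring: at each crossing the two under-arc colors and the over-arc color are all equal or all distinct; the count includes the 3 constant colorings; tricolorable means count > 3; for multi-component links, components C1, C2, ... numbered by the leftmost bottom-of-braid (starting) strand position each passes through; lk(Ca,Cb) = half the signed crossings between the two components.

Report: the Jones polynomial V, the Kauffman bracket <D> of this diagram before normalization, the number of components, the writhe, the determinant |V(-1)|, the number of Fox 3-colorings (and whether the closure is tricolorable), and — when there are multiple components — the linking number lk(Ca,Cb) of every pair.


V = x + x^3 - x^4
<D> = -A^-4 + 1 + A^8 (w = +4)
1 component over 4 crossings, w = +4
9 Fox colorings among 3^4, |V(-1)| = 3: tricolorable
why: the span of V is 3, forcing >= 3 crossings in any diagram


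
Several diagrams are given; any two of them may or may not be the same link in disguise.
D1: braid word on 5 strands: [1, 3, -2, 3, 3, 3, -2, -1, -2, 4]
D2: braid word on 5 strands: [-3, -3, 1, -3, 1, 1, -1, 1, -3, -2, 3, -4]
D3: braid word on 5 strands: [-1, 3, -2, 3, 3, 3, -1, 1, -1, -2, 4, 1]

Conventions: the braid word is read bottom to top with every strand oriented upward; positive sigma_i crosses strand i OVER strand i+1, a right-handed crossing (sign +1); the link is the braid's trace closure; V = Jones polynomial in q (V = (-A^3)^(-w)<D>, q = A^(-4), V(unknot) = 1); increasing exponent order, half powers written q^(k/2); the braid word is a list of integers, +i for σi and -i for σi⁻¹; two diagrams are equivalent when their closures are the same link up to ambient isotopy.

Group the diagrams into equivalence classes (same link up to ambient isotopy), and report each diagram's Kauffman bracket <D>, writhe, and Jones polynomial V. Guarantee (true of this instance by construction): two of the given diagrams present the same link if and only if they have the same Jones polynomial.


classes: {D1, D3} | {D2}
V(D1) = q^-1 - 1 + 2q - 2q^2 + 2q^3 - 2q^4 + q^5  [10 crossings, <D> = A^-14 - 2A^-10 + 2A^-6 - 2A^-2 + 2A^2 - A^6 + A^10, w = +2]
D2 (bracket -A^-18 + A^-14 - A^-10 + 3A^-6 - A^-2 + A^2 - A^6; 12 crossings at w = -2): V = -q^-3 + q^-2 - q^-1 + 3 - q + q^2 - q^3
V(D3) = q^-1 - 1 + 2q - 2q^2 + 2q^3 - 2q^4 + q^5  [12 crossings, <D> = A^-14 - 2A^-10 + 2A^-6 - 2A^-2 + 2A^2 - A^6 + A^10, w = +2]
note: V(q) takes 2 values over 3 diagrams, fixing the grouping


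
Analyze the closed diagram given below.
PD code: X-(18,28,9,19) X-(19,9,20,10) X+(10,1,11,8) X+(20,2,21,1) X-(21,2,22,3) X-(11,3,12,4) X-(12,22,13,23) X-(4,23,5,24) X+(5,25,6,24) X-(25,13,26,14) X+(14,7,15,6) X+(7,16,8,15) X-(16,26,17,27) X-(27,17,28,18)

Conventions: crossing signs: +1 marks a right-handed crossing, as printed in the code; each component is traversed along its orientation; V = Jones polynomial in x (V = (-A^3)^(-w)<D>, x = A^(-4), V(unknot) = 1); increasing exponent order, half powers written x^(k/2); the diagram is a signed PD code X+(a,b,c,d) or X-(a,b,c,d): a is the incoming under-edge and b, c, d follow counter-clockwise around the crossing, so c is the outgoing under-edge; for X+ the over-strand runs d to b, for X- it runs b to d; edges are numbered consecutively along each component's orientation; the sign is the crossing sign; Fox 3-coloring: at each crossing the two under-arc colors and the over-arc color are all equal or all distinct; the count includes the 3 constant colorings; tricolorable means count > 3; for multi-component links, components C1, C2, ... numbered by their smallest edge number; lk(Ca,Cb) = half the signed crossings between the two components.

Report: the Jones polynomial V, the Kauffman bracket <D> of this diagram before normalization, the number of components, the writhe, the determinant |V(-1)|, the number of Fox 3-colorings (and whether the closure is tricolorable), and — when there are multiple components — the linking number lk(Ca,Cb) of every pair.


V = x^-8 - x^-7 + 2x^-6 - 2x^-5 + 2x^-4 - x^-3 + 2x^-2 + 1
<D> = A^-12 + 2A^-4 - 1 + 2A^4 - 2A^8 + 2A^12 - A^16 + A^20 (w = -4)
3 components over 14 crossings, w = -4
lk(C1,C2): +1
lk(C1,C3) = 0
linking number lk(C2,C3) = -3
9 Fox colorings among 3^14, |V(-1)| = 12: tricolorable
why: det 12 = |V(-1)|; divisible by 3, so tricolorable
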